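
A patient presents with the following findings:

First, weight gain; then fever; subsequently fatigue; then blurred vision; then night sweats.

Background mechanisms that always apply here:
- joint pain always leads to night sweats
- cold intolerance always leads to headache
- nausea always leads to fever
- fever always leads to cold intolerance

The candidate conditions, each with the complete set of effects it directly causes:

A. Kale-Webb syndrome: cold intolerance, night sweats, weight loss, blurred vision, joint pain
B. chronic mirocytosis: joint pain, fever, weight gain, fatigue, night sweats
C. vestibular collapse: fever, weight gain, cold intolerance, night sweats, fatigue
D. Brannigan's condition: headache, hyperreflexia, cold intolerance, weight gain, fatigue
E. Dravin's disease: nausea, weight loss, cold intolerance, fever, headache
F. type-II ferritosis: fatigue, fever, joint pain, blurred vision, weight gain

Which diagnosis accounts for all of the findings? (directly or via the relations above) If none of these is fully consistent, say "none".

For each candidate, compare predicted effects to what was observed:
(A) Kale-Webb syndrome — fails on weight gain, fever, fatigue (predicts weight loss, not weight gain)
(B) chronic mirocytosis — weight gain +; fever +; fatigue +; blurred vision -; night sweats +
(C) vestibular collapse — weight gain +; fever +; fatigue +; blurred vision -; night sweats +
(D) Brannigan's condition — does not account for fever, blurred vision, night sweats
(E) Dravin's disease — weight gain -; fever +; fatigue -; blurred vision -; night sweats -
(F) type-II ferritosis — accounts for every observation (night sweats by joint pain → night sweats)
(F) is the only candidate with no mismatches.

F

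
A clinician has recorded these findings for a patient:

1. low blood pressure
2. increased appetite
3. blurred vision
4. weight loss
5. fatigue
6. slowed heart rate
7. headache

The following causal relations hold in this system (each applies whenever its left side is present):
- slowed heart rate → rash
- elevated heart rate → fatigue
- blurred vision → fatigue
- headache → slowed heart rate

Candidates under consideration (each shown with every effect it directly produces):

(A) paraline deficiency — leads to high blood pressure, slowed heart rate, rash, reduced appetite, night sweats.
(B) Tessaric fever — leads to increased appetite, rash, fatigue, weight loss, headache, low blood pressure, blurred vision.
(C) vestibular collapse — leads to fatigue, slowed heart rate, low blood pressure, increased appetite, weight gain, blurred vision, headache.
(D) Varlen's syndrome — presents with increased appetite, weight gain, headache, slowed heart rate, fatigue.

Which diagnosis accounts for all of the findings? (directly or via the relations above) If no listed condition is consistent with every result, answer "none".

B

Testing each hypothesis:
(A) paraline deficiency — low blood pressure -; increased appetite -; blurred vision -; weight loss -; fatigue -; slowed heart rate +; headache -
(B) Tessaric fever — accounts for every observation (slowed heart rate through headache → slowed heart rate)
(C) vestibular collapse — fails on weight loss (predicts weight gain, not weight loss)
(D) Varlen's syndrome — low blood pressure -; increased appetite +; blurred vision -; weight loss -; fatigue +; slowed heart rate +; headache +
Only (B) is consistent with every observation.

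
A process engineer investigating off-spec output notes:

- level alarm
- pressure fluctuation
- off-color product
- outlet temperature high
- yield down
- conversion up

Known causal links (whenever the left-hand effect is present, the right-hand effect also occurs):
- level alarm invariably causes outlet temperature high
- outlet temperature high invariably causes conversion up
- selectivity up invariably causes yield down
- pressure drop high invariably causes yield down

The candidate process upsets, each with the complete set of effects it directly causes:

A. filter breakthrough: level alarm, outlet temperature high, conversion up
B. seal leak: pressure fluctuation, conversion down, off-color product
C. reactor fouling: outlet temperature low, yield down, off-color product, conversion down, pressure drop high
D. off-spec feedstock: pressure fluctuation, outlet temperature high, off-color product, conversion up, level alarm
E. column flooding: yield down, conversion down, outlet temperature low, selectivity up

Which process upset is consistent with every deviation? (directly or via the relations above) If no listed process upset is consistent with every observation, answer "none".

none

Per-candidate check:
(A) filter breakthrough — does not account for pressure fluctuation, off-color product, yield down
(B) seal leak — fails on level alarm, outlet temperature high, yield down, conversion up (predicts conversion down, not conversion up)
(C) reactor fouling — level alarm NO; pressure fluctuation NO; off-color product yes; outlet temperature high NO; yield down yes; conversion up NO
(D) off-spec feedstock — level alarm yes; pressure fluctuation yes; off-color product yes; outlet temperature high yes; yield down NO; conversion up yes
(E) column flooding — level alarm NO; pressure fluctuation NO; off-color product NO; outlet temperature high NO; yield down yes; conversion up NO
Every candidate fails on at least one observation.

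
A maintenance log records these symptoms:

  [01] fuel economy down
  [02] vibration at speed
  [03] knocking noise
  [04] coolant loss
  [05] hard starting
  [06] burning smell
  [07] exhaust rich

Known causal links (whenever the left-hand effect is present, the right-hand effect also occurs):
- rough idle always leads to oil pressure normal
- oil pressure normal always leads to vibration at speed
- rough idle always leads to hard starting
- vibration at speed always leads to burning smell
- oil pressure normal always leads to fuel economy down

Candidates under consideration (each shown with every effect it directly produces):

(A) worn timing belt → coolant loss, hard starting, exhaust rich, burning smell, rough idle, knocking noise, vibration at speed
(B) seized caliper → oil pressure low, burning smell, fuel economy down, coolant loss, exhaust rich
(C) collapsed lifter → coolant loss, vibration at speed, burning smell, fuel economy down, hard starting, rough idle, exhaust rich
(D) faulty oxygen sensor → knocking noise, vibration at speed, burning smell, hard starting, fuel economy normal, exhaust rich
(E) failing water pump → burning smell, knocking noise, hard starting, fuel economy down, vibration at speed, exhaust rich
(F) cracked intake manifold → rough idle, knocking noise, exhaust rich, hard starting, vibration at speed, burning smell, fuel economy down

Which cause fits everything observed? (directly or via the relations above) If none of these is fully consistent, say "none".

A

Testing each hypothesis:
(A) worn timing belt — accounts for every observation (fuel economy down via rough idle → oil pressure normal → fuel economy down)
(B) seized caliper — fuel economy down ✓; vibration at speed ✗; knocking noise ✗; coolant loss ✓; hard starting ✗; burning smell ✓; exhaust rich ✓
(C) collapsed lifter — does not account for knocking noise
(D) faulty oxygen sensor — fails on fuel economy down, coolant loss (predicts fuel economy normal, not fuel economy down)
(E) failing water pump — does not account for coolant loss
(F) cracked intake manifold — fuel economy down ✓; vibration at speed ✓; knocking noise ✓; coolant loss ✗; hard starting ✓; burning smell ✓; exhaust rich ✓
(A) is the only candidate with no mismatches.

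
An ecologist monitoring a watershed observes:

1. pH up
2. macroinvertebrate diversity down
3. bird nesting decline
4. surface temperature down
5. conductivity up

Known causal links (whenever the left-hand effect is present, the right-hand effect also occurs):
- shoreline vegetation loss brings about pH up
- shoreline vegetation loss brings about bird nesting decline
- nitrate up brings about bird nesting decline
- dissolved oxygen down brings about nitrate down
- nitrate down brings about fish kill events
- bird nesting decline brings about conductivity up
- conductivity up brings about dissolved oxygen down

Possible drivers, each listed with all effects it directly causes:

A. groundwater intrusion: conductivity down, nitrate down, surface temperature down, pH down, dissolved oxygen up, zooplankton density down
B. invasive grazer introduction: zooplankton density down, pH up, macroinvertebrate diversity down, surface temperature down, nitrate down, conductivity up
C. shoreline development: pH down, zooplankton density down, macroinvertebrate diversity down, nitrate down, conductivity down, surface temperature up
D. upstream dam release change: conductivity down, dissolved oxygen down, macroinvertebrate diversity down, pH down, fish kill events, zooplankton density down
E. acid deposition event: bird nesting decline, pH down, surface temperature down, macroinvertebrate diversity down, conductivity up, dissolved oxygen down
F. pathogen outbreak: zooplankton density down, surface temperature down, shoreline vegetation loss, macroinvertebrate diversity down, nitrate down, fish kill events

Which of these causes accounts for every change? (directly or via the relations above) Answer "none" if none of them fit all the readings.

Per-candidate check:
(A) groundwater intrusion — fails on pH up, macroinvertebrate diversity down, bird nesting decline, conductivity up (predicts pH down, not pH up; predicts conductivity down, not conductivity up)
(B) invasive grazer introduction — does not account for bird nesting decline
(C) shoreline development — fails on pH up, bird nesting decline, surface temperature down, conductivity up (predicts pH down, not pH up; predicts surface temperature up, not surface temperature down; predicts conductivity down, not conductivity up)
(D) upstream dam release change — fails on pH up, bird nesting decline, surface temperature down, conductivity up (predicts pH down, not pH up; predicts conductivity down, not conductivity up)
(E) acid deposition event — pH up -; macroinvertebrate diversity down +; bird nesting decline +; surface temperature down +; conductivity up +
(F) pathogen outbreak — accounts for every observation (pH up by shoreline vegetation loss → pH up)
(F) alone accounts for all the evidence.

F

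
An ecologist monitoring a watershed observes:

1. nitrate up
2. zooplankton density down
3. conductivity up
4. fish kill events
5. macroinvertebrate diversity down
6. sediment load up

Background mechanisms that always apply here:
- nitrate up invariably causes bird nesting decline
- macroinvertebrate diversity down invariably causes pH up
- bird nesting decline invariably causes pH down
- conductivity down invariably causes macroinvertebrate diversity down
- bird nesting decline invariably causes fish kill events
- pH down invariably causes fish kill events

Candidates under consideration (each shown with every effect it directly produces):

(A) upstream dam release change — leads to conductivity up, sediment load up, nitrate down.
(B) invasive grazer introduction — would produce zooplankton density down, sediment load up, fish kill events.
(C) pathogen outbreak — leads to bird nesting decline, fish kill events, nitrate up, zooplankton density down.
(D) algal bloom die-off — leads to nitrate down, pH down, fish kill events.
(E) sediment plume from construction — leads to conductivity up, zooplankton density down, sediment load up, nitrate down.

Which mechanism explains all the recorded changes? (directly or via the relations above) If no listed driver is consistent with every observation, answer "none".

For each candidate, compare predicted effects to what was observed:
(A) upstream dam release change — fails on nitrate up, zooplankton density down, fish kill events, macroinvertebrate diversity down (predicts nitrate down, not nitrate up)
(B) invasive grazer introduction — does not account for nitrate up, conductivity up, macroinvertebrate diversity down
(C) pathogen outbreak — nitrate up match; zooplankton density down match; conductivity up miss; fish kill events match; macroinvertebrate diversity down miss; sediment load up miss
(D) algal bloom die-off — nitrate up miss; zooplankton density down miss; conductivity up miss; fish kill events match; macroinvertebrate diversity down miss; sediment load up miss
(E) sediment plume from construction — nitrate up miss; zooplankton density down match; conductivity up match; fish kill events miss; macroinvertebrate diversity down miss; sediment load up match
No candidate is consistent with all observations.

none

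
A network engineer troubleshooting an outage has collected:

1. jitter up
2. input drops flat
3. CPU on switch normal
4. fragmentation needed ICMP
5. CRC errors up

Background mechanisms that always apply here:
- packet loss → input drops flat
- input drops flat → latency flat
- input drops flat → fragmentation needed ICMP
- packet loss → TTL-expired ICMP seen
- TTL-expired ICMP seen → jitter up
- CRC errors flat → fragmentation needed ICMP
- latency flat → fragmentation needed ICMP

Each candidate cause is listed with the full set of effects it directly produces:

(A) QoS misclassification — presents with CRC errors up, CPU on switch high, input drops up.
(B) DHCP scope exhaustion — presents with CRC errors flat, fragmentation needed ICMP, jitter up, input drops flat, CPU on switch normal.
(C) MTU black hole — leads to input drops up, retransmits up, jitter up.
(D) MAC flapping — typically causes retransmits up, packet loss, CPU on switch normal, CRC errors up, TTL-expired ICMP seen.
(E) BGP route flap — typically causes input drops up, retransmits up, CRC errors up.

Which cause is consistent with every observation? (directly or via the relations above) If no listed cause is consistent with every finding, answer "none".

Testing each hypothesis:
(A) QoS misclassification — jitter up -; input drops flat -; CPU on switch normal -; fragmentation needed ICMP -; CRC errors up +
(B) DHCP scope exhaustion — fails on CRC errors up (predicts CRC errors flat, not CRC errors up)
(C) MTU black hole — jitter up +; input drops flat -; CPU on switch normal -; fragmentation needed ICMP -; CRC errors up -
(D) MAC flapping — jitter up + (by TTL-expired ICMP seen → jitter up); input drops flat + (by packet loss → input drops flat); CPU on switch normal +; fragmentation needed ICMP + (by packet loss → input drops flat → fragmentation needed ICMP); CRC errors up +
(E) BGP route flap — fails on jitter up, input drops flat, CPU on switch normal, fragmentation needed ICMP (predicts input drops up, not input drops flat)
(D) alone accounts for all the evidence.

D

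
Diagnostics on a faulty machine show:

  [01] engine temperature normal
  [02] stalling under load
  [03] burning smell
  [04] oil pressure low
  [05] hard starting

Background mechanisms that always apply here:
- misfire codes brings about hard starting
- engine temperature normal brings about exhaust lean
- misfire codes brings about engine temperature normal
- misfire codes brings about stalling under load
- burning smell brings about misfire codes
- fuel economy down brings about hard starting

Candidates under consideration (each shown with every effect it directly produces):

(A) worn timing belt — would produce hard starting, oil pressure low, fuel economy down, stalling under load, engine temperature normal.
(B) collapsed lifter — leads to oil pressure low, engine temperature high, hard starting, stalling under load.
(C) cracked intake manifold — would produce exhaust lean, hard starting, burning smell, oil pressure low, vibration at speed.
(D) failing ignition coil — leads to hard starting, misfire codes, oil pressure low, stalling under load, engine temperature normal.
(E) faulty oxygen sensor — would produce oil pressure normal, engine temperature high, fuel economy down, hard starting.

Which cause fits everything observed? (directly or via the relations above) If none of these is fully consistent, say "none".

For each candidate, compare predicted effects to what was observed:
(A) worn timing belt — does not account for burning smell
(B) collapsed lifter — engine temperature normal NO; stalling under load yes; burning smell NO; oil pressure low yes; hard starting yes
(C) cracked intake manifold — accounts for every observation (engine temperature normal through burning smell → misfire codes → engine temperature normal)
(D) failing ignition coil — does not account for burning smell
(E) faulty oxygen sensor — engine temperature normal NO; stalling under load NO; burning smell NO; oil pressure low NO; hard starting yes
(C) alone accounts for all the evidence.

C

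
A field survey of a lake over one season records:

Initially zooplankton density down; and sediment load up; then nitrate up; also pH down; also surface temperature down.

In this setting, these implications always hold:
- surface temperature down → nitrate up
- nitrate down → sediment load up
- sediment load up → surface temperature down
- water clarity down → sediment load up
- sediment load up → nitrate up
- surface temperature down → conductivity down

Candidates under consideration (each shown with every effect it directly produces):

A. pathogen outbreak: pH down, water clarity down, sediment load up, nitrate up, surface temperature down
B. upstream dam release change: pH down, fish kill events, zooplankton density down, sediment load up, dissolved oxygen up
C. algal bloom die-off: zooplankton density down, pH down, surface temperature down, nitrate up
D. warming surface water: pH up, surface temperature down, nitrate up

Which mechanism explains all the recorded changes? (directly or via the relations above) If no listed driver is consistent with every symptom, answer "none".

B

For each candidate, compare predicted effects to what was observed:
(A) pathogen outbreak — zooplankton density down miss; sediment load up match; nitrate up match; pH down match; surface temperature down match
(B) upstream dam release change — zooplankton density down match; sediment load up match; nitrate up match (through sediment load up → nitrate up); pH down match; surface temperature down match (through sediment load up → surface temperature down)
(C) algal bloom die-off — does not account for sediment load up
(D) warming surface water — fails on zooplankton density down, sediment load up, pH down (predicts pH up, not pH down)
(B) alone accounts for all the evidence.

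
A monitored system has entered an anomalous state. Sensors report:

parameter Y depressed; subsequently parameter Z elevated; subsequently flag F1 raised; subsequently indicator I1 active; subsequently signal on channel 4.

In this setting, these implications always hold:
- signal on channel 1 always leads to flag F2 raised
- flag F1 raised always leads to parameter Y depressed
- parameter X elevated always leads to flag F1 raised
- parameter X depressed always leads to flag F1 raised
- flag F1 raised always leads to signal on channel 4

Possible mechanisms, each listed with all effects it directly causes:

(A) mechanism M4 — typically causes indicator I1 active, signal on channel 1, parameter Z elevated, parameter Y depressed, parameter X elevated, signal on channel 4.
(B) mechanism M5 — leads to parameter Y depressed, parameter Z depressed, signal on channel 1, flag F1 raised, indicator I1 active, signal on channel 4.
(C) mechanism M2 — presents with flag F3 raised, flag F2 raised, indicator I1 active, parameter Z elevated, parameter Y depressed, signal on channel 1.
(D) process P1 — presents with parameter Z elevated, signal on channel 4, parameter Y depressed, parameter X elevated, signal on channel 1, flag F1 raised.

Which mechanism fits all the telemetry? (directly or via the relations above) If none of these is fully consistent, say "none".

A

Checking each candidate against the observations:
(A) mechanism M4 — accounts for every observation (flag F1 raised via parameter X elevated → flag F1 raised)
(B) mechanism M5 — fails on parameter Z elevated (predicts parameter Z depressed, not parameter Z elevated)
(C) mechanism M2 — does not account for flag F1 raised, signal on channel 4
(D) process P1 — parameter Y depressed +; parameter Z elevated +; flag F1 raised +; indicator I1 active -; signal on channel 4 +
(A) alone accounts for all the evidence.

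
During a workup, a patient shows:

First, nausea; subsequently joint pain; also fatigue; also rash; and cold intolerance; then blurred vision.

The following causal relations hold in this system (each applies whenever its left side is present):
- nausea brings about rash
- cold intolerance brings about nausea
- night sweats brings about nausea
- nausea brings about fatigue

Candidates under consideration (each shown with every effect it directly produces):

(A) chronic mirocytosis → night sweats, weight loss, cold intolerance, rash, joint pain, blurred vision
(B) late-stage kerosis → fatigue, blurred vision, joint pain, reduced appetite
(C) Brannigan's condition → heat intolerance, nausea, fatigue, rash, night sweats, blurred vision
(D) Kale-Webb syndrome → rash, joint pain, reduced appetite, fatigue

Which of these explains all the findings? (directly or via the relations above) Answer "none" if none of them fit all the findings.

Checking each candidate against the observations:
(A) chronic mirocytosis — accounts for every observation (nausea via night sweats → nausea)
(B) late-stage kerosis — nausea -; joint pain +; fatigue +; rash -; cold intolerance -; blurred vision +
(C) Brannigan's condition — nausea +; joint pain -; fatigue +; rash +; cold intolerance -; blurred vision +
(D) Kale-Webb syndrome — nausea -; joint pain +; fatigue +; rash +; cold intolerance -; blurred vision -
(A) is the only candidate with no mismatches.

A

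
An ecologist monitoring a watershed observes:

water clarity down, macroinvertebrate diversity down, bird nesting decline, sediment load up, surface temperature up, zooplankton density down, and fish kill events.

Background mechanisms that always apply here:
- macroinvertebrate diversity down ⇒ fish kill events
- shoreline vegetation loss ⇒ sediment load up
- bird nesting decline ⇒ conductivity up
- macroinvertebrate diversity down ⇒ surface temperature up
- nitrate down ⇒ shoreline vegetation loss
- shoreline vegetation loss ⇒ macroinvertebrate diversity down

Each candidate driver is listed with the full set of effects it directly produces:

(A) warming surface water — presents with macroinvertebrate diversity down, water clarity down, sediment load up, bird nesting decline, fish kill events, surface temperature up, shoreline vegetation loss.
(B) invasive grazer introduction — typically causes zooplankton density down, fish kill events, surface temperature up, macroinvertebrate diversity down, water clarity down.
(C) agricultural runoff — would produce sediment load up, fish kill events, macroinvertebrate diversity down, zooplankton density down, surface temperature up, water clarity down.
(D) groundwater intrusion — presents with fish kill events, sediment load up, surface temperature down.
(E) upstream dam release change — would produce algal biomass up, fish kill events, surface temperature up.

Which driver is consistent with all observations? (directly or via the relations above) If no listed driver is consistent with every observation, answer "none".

none

Checking each candidate against the observations:
(A) warming surface water — water clarity down ✓; macroinvertebrate diversity down ✓; bird nesting decline ✓; sediment load up ✓; surface temperature up ✓; zooplankton density down ✗; fish kill events ✓
(B) invasive grazer introduction — does not account for bird nesting decline, sediment load up
(C) agricultural runoff — water clarity down ✓; macroinvertebrate diversity down ✓; bird nesting decline ✗; sediment load up ✓; surface temperature up ✓; zooplankton density down ✓; fish kill events ✓
(D) groundwater intrusion — fails on water clarity down, macroinvertebrate diversity down, bird nesting decline, surface temperature up, zooplankton density down (predicts surface temperature down, not surface temperature up)
(E) upstream dam release change — does not account for water clarity down, macroinvertebrate diversity down, bird nesting decline, sediment load up, zooplankton density down
None of the listed candidates fits everything.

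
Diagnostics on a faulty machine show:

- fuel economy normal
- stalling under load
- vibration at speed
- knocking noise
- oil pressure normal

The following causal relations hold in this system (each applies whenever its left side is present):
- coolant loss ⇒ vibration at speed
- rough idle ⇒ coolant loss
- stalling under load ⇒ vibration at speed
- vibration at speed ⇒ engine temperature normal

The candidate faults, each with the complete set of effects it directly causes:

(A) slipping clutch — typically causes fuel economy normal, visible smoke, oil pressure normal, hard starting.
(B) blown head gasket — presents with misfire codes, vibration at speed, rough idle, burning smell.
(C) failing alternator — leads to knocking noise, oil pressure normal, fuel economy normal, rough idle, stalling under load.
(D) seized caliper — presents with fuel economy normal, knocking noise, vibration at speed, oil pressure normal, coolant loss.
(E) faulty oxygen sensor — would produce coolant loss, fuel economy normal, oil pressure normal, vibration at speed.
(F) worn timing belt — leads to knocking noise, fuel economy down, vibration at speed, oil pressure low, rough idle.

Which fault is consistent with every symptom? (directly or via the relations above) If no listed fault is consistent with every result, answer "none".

C

For each candidate, compare predicted effects to what was observed:
(A) slipping clutch — does not account for stalling under load, vibration at speed, knocking noise
(B) blown head gasket — does not account for fuel economy normal, stalling under load, knocking noise, oil pressure normal
(C) failing alternator — accounts for every observation (vibration at speed by stalling under load → vibration at speed)
(D) seized caliper — fuel economy normal match; stalling under load miss; vibration at speed match; knocking noise match; oil pressure normal match
(E) faulty oxygen sensor — does not account for stalling under load, knocking noise
(F) worn timing belt — fails on fuel economy normal, stalling under load, oil pressure normal (predicts fuel economy down, not fuel economy normal; predicts oil pressure low, not oil pressure normal)
(C) is the only candidate with no mismatches.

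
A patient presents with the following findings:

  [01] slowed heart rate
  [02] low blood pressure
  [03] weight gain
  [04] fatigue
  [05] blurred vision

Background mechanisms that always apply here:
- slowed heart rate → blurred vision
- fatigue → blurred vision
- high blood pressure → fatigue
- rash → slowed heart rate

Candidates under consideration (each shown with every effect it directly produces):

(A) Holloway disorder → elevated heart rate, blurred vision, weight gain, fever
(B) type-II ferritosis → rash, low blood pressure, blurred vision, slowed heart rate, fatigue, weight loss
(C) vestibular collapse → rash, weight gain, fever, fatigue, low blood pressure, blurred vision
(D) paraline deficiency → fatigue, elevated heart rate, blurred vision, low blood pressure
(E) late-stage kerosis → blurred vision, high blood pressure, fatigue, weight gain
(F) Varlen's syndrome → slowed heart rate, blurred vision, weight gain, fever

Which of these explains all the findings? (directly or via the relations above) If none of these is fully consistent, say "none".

Per-candidate check:
(A) Holloway disorder — slowed heart rate miss; low blood pressure miss; weight gain match; fatigue miss; blurred vision match
(B) type-II ferritosis — slowed heart rate match; low blood pressure match; weight gain miss; fatigue match; blurred vision match
(C) vestibular collapse — accounts for every observation (slowed heart rate through rash → slowed heart rate)
(D) paraline deficiency — slowed heart rate miss; low blood pressure match; weight gain miss; fatigue match; blurred vision match
(E) late-stage kerosis — fails on slowed heart rate, low blood pressure (predicts high blood pressure, not low blood pressure)
(F) Varlen's syndrome — does not account for low blood pressure, fatigue
(C) alone accounts for all the evidence.

C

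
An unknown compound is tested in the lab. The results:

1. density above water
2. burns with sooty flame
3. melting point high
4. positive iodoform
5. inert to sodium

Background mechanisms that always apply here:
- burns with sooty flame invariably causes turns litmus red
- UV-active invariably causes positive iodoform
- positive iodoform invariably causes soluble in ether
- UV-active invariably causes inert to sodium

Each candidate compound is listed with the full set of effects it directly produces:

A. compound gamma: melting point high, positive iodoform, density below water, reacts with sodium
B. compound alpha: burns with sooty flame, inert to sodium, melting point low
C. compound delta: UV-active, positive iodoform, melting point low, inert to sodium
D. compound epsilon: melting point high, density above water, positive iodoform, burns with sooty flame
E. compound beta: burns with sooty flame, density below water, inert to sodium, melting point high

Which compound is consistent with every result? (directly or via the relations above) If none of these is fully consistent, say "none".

none

Checking each candidate against the observations:
(A) compound gamma — density above water NO; burns with sooty flame NO; melting point high yes; positive iodoform yes; inert to sodium NO
(B) compound alpha — density above water NO; burns with sooty flame yes; melting point high NO; positive iodoform NO; inert to sodium yes
(C) compound delta — density above water NO; burns with sooty flame NO; melting point high NO; positive iodoform yes; inert to sodium yes
(D) compound epsilon — does not account for inert to sodium
(E) compound beta — fails on density above water, positive iodoform (predicts density below water, not density above water)
Every candidate fails on at least one observation.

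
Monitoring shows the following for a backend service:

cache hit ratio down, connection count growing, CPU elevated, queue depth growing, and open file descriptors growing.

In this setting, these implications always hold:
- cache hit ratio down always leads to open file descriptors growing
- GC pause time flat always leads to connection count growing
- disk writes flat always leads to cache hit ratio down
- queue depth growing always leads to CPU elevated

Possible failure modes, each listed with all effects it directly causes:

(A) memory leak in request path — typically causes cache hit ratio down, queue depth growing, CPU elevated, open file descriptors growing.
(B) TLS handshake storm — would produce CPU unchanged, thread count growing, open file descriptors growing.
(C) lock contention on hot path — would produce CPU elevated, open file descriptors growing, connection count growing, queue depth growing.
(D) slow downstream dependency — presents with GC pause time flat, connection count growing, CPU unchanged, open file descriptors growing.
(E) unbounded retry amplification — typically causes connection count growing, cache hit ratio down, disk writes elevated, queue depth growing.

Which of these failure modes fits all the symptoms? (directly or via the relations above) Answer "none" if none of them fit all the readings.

Testing each hypothesis:
(A) memory leak in request path — does not account for connection count growing
(B) TLS handshake storm — cache hit ratio down ✗; connection count growing ✗; CPU elevated ✗; queue depth growing ✗; open file descriptors growing ✓
(C) lock contention on hot path — cache hit ratio down ✗; connection count growing ✓; CPU elevated ✓; queue depth growing ✓; open file descriptors growing ✓
(D) slow downstream dependency — fails on cache hit ratio down, CPU elevated, queue depth growing (predicts CPU unchanged, not CPU elevated)
(E) unbounded retry amplification — accounts for every observation (CPU elevated by queue depth growing → CPU elevated)
(E) alone accounts for all the evidence.

E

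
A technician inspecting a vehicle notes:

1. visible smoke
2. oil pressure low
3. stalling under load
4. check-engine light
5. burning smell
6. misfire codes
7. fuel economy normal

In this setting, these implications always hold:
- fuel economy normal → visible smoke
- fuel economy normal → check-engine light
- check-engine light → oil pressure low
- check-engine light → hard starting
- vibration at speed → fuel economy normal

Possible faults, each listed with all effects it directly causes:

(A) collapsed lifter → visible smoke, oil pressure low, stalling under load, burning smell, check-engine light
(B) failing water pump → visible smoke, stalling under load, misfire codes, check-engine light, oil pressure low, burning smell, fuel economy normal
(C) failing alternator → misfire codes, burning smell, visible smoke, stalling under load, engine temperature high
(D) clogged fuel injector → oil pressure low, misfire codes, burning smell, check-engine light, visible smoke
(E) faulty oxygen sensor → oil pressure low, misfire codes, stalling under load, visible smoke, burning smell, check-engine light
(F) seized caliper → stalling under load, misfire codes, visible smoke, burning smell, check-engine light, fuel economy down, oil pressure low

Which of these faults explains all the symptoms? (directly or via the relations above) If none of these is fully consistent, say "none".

B

Checking each candidate against the observations:
(A) collapsed lifter — does not account for misfire codes, fuel economy normal
(B) failing water pump — visible smoke yes; oil pressure low yes; stalling under load yes; check-engine light yes; burning smell yes; misfire codes yes; fuel economy normal yes
(C) failing alternator — does not account for oil pressure low, check-engine light, fuel economy normal
(D) clogged fuel injector — visible smoke yes; oil pressure low yes; stalling under load NO; check-engine light yes; burning smell yes; misfire codes yes; fuel economy normal NO
(E) faulty oxygen sensor — visible smoke yes; oil pressure low yes; stalling under load yes; check-engine light yes; burning smell yes; misfire codes yes; fuel economy normal NO
(F) seized caliper — visible smoke yes; oil pressure low yes; stalling under load yes; check-engine light yes; burning smell yes; misfire codes yes; fuel economy normal NO
(B) alone accounts for all the evidence.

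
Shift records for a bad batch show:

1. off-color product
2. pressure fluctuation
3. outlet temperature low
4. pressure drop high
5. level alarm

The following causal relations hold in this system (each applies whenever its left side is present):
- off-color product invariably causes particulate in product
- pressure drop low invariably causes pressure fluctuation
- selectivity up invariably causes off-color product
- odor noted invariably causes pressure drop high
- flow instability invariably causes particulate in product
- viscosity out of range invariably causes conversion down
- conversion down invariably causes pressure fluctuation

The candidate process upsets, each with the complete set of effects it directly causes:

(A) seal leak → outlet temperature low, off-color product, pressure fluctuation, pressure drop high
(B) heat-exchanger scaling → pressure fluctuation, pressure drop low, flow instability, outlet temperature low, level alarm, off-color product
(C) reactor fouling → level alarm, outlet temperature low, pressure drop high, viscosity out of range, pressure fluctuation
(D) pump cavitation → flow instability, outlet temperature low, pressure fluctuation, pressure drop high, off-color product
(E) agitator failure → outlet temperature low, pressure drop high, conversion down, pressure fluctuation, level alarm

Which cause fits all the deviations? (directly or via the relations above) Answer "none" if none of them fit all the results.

Per-candidate check:
(A) seal leak — off-color product yes; pressure fluctuation yes; outlet temperature low yes; pressure drop high yes; level alarm NO
(B) heat-exchanger scaling — fails on pressure drop high (predicts pressure drop low, not pressure drop high)
(C) reactor fouling — off-color product NO; pressure fluctuation yes; outlet temperature low yes; pressure drop high yes; level alarm yes
(D) pump cavitation — does not account for level alarm
(E) agitator failure — off-color product NO; pressure fluctuation yes; outlet temperature low yes; pressure drop high yes; level alarm yes
Every candidate fails on at least one observation.

none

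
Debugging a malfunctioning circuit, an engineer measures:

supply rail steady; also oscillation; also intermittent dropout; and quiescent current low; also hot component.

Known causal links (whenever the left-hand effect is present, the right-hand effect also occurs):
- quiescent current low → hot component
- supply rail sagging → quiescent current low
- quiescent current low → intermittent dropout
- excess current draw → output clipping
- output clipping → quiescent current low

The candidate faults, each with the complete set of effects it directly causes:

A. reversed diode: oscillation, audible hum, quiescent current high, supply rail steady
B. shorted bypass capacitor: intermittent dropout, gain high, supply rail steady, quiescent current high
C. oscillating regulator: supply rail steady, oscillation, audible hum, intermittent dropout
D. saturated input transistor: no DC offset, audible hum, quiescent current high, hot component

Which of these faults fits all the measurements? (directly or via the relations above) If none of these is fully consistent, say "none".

none

Checking each candidate against the observations:
(A) reversed diode — supply rail steady match; oscillation match; intermittent dropout miss; quiescent current low miss; hot component miss
(B) shorted bypass capacitor — fails on oscillation, quiescent current low, hot component (predicts quiescent current high, not quiescent current low)
(C) oscillating regulator — does not account for quiescent current low, hot component
(D) saturated input transistor — fails on supply rail steady, oscillation, intermittent dropout, quiescent current low (predicts quiescent current high, not quiescent current low)
Every candidate fails on at least one observation.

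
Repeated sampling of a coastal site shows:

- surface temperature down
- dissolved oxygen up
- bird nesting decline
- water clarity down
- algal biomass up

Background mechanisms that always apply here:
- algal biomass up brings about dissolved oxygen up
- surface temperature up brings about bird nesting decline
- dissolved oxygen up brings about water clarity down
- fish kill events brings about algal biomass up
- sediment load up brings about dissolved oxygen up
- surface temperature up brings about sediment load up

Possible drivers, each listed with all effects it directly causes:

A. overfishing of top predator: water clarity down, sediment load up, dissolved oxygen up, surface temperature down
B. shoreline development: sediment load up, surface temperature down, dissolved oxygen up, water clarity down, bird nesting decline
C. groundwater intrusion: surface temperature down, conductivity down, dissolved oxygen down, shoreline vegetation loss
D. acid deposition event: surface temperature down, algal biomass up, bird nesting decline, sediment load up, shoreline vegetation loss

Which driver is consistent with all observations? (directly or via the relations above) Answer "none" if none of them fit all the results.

D

Per-candidate check:
(A) overfishing of top predator — surface temperature down ✓; dissolved oxygen up ✓; bird nesting decline ✗; water clarity down ✓; algal biomass up ✗
(B) shoreline development — surface temperature down ✓; dissolved oxygen up ✓; bird nesting decline ✓; water clarity down ✓; algal biomass up ✗
(C) groundwater intrusion — surface temperature down ✓; dissolved oxygen up ✗; bird nesting decline ✗; water clarity down ✗; algal biomass up ✗
(D) acid deposition event — accounts for every observation (dissolved oxygen up via sediment load up → dissolved oxygen up)
Only (D) is consistent with every observation.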